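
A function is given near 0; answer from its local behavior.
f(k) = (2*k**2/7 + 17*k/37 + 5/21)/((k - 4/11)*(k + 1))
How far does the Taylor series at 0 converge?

The radius of convergence is 4/11.

Denominator factor (k + 1): pole of order 1 at -1, modulus 1.
Denominator factor (k - 4/11): pole of order 1 at 4/11, modulus 4/11.
The radius of convergence is the smallest modulus among the singular points: 4/11.


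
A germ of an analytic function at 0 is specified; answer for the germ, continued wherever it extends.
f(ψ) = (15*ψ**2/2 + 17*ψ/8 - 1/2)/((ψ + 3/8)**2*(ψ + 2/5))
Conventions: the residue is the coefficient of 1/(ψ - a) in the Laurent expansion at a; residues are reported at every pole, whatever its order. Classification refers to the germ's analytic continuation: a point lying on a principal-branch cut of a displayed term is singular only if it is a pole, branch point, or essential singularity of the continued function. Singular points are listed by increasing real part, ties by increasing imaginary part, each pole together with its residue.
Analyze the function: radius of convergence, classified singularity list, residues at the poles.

Denominator factor (ψ + 2/5): pole of order 1 at -2/5, modulus 2/5.
Denominator factor (ψ + 3/8)^2: pole of order 2 at -3/8, modulus 3/8.
The radius of convergence is the smallest modulus among the singular points: 3/8.
At the order-1 pole -2/5 set g(ψ) = (ψ - (-2/5))*f(ψ) = (15*ψ**2/2 + 17*ψ/8 - 1/2)/(ψ + 3/8)**2.
Simple pole: residue = g(a) at a = -2/5, which is -240.
At the order-2 pole -3/8 set g(ψ) = (ψ - (-3/8))^2*f(ψ) = (15*ψ**2/2 + 17*ψ/8 - 1/2)/(ψ + 2/5).
Order-2 pole: residue = g'(a); g'(-3/8) = 495/2, so the residue is 495/2.
List the singular points by increasing real part (a conjugate pair: the negative imaginary part first).

Radius of convergence at 0: 3/8.
At -2/5: a pole of order 1; residue -240.
At -3/8: a pole of order 2; residue 495/2.


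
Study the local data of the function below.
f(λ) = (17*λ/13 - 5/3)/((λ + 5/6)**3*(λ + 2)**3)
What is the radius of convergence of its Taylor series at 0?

The radius of convergence is 5/6.

Denominator factor (λ + 2)^3: pole of order 3 at -2, modulus 2.
Denominator factor (λ + 5/6)^3: pole of order 3 at -5/6, modulus 5/6.
The radius of convergence is the smallest modulus among the singular points: 5/6.


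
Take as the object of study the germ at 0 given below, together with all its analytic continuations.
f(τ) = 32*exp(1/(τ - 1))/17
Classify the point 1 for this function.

The point is an essential singularity.

The exponent 1/(τ - (1)) has a pole at 1, so exp(1/(τ - (1))) takes every nonzero value near it: an essential singularity (not a pole of any order).


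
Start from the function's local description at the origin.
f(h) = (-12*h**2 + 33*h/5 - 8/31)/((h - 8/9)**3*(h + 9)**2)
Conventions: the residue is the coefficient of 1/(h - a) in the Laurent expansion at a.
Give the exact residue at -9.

At the order-2 pole -9 set g(h) = (h - (-9))^2*f(h) = (-12*h**2 + 33*h/5 - 8/31)/(h - 8/9)**3.
Order-2 pole: residue = g'(a); g'(-9) = 908860338/9725047355, so the residue is 908860338/9725047355.

The residue is 908860338/9725047355.


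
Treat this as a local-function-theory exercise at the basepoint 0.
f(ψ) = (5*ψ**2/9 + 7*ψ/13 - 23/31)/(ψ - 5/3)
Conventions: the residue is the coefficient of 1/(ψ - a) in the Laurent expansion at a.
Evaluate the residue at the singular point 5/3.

At the order-1 pole 5/3 set g(ψ) = (ψ - (5/3))*f(ψ) = 5*ψ**2/9 + 7*ψ/13 - 23/31.
Simple pole: residue = g(a) at a = 5/3, which is 55451/32643.

The residue is 55451/32643.


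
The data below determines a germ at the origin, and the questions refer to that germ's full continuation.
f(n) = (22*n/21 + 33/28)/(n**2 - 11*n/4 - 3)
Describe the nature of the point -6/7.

Denominator factors: n**2 - 11*n/4 - 3 = 9/98 at n = -6/7 — none vanishes.
So the germ continues analytically to -6/7.

The point is a regular point.


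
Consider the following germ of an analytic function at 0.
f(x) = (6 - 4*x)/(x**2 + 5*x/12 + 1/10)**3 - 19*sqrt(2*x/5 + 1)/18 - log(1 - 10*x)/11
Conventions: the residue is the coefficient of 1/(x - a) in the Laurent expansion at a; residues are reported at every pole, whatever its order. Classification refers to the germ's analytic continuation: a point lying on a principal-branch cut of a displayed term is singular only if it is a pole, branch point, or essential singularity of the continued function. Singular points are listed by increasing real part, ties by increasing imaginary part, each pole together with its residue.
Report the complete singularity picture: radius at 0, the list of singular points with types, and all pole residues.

Radius of convergence at 0: 1/10.
At -5/2: an algebraic (square-root) branch point.
At (-5/24) - ((1/120)*sqrt(815))*i: a pole of order 3; residue ((255052800/4330747)*sqrt(815))*i.
At (-5/24) + ((1/120)*sqrt(815))*i: a pole of order 3; residue -((255052800/4330747)*sqrt(815))*i.
At 1/10: a logarithmic branch point.

Denominator factor (x**2 + 5*x/12 + 1/10)^3: discriminant -163/720, complex-conjugate roots (-5/24) + ((1/120)*sqrt(815))*i and (-5/24) - ((1/120)*sqrt(815))*i; poles of order 3, moduli (1/10)*sqrt(10) and (1/10)*sqrt(10).
Branch term (-1/11)*log(1 - x/(1/10)): its argument vanishes at x = 1/10, a logarithmic branch point, modulus 1/10.
Branch term (-19/18)*sqrt(1 - x/(-5/2)): its argument vanishes at x = -5/2, a square-root branch point, modulus 5/2.
The radius of convergence is the smallest modulus among the singular points: 1/10.
The branch terms are analytic at (-5/24) - ((1/120)*sqrt(815))*i and contribute nothing to the residue; only the rational part matters.
The factor x**2 + 5*x/12 + 1/10 splits as (x - a)(x - a') with a = (-5/24) - ((1/120)*sqrt(815))*i, a' = (-5/24) + ((1/120)*sqrt(815))*i. At the order-3 pole a set g(x) = (x - a)^3*(rational part) = [6 - 4*x] / (x - a')^3.
Order-3 pole: residue = g''(a)/2; g''((-5/24) - ((1/120)*sqrt(815))*i) = ((510105600/4330747)*sqrt(815))*i, so the residue is ((255052800/4330747)*sqrt(815))*i.
The branch terms are analytic at (-5/24) + ((1/120)*sqrt(815))*i and contribute nothing to the residue; only the rational part matters.
The factor x**2 + 5*x/12 + 1/10 splits as (x - a)(x - a') with a = (-5/24) + ((1/120)*sqrt(815))*i, a' = (-5/24) - ((1/120)*sqrt(815))*i. At the order-3 pole a set g(x) = (x - a)^3*(rational part) = [6 - 4*x] / (x - a')^3.
Order-3 pole: residue = g''(a)/2; g''((-5/24) + ((1/120)*sqrt(815))*i) = -((510105600/4330747)*sqrt(815))*i, so the residue is -((255052800/4330747)*sqrt(815))*i.
List the singular points by increasing real part (a conjugate pair: the negative imaginary part first).


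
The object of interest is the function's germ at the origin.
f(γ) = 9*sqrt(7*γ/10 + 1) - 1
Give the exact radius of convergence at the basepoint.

The radius of convergence is 10/7.

Branch term (9)*sqrt(1 - γ/(-10/7)): its argument vanishes at γ = -10/7, a square-root branch point, modulus 10/7.
The radius of convergence is the smallest modulus among the singular points: 10/7.


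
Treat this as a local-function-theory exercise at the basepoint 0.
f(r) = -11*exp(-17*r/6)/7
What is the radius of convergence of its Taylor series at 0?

The radius of convergence is infinite.

The factor exp(-17*r/6) is entire and contributes no finite singular point.
The polynomial part has no poles.
No finite singular points: the Taylor series at 0 converges everywhere.


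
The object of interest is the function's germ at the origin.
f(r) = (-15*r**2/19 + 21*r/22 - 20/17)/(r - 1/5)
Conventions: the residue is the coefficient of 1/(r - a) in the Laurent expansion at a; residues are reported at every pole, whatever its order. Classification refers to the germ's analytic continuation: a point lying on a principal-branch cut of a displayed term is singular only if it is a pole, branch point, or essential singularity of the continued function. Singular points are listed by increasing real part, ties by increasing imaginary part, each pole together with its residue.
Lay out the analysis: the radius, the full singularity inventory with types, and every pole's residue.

Radius of convergence at 0: 1/5.
At 1/5: a pole of order 1; residue -36139/35530.

Denominator factor (r - 1/5): pole of order 1 at 1/5, modulus 1/5.
The radius of convergence is the smallest modulus among the singular points: 1/5.
At the order-1 pole 1/5 set g(r) = (r - (1/5))*f(r) = -15*r**2/19 + 21*r/22 - 20/17.
Simple pole: residue = g(a) at a = 1/5, which is -36139/35530.


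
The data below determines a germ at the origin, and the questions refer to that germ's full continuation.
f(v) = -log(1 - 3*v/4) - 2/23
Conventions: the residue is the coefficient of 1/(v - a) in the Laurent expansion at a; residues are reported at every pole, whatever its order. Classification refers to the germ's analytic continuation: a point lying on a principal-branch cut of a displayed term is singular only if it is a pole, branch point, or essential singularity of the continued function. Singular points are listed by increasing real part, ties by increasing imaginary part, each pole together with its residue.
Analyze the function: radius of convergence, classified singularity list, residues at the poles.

Branch term (-1)*log(1 - v/(4/3)): its argument vanishes at v = 4/3, a logarithmic branch point, modulus 4/3.
The radius of convergence is the smallest modulus among the singular points: 4/3.

Radius of convergence at 0: 4/3.
At 4/3: a logarithmic branch point.


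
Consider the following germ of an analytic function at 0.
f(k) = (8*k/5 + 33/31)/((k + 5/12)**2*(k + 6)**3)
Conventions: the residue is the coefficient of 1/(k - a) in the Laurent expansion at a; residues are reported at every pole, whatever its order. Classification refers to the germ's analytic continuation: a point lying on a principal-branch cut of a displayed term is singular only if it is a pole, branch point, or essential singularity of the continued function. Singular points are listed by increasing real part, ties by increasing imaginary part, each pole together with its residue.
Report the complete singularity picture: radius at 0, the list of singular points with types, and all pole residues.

Denominator factor (k + 5/12)^2: pole of order 2 at -5/12, modulus 5/12.
Denominator factor (k + 6)^3: pole of order 3 at -6, modulus 6.
The radius of convergence is the smallest modulus among the singular points: 5/12.
At the order-3 pole -6 set g(k) = (k - (-6))^3*f(k) = (8*k/5 + 33/31)/(k + 5/12)**2.
Order-3 pole: residue = g''(a)/2; g''(-6) = -49752576/3123423755, so the residue is -24876288/3123423755.
At the order-2 pole -5/12 set g(k) = (k - (-5/12))^2*f(k) = (8*k/5 + 33/31)/(k + 6)**3.
Order-2 pole: residue = g'(a); g'(-5/12) = 24876288/3123423755, so the residue is 24876288/3123423755.
List the singular points by increasing real part (a conjugate pair: the negative imaginary part first).

Radius of convergence at 0: 5/12.
At -6: a pole of order 3; residue -24876288/3123423755.
At -5/12: a pole of order 2; residue 24876288/3123423755.


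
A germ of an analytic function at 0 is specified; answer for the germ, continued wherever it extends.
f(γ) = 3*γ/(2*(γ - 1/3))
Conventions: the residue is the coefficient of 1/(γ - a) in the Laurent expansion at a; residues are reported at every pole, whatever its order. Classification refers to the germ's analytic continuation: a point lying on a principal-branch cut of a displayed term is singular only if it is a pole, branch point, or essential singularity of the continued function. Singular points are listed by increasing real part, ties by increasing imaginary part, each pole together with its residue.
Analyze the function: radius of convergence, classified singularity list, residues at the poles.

Radius of convergence at 0: 1/3.
At 1/3: a pole of order 1; residue 1/2.

Denominator factor (γ - 1/3): pole of order 1 at 1/3, modulus 1/3.
The radius of convergence is the smallest modulus among the singular points: 1/3.
At the order-1 pole 1/3 set g(γ) = (γ - (1/3))*f(γ) = 3*γ/2.
Simple pole: residue = g(a) at a = 1/3, which is 1/2.


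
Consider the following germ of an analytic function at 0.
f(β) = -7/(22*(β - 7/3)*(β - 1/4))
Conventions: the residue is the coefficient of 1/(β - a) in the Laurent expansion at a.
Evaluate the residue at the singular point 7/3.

The residue is -42/275.

At the order-1 pole 7/3 set g(β) = (β - (7/3))*f(β) = -7/(22*(β - 1/4)).
Simple pole: residue = g(a) at a = 7/3, which is -42/275.


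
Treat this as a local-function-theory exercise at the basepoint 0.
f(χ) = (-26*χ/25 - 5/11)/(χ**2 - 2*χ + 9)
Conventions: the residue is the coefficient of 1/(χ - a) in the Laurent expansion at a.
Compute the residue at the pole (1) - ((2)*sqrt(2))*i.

The residue is (-13/25) - ((411/2200)*sqrt(2))*i.

The factor χ**2 - 2*χ + 9 splits as (χ - a)(χ - a') with a = (1) - ((2)*sqrt(2))*i, a' = (1) + ((2)*sqrt(2))*i. At the order-1 pole a set g(χ) = (χ - a)*f(χ) = [-26*χ/25 - 5/11] / (χ - a').
Simple pole: residue = g(a) at a = (1) - ((2)*sqrt(2))*i, which is (-13/25) - ((411/2200)*sqrt(2))*i.


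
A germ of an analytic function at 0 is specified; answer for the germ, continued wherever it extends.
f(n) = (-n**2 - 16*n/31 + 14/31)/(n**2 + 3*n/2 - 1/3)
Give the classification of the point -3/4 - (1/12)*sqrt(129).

The point is a pole of order 1.

The denominator factor n**2 + 3*n/2 - 1/3 vanishes at -3/4 - (1/12)*sqrt(129) and appears to the power 1; the numerator there equals -461/744 - (61/744)*sqrt(129), nonzero, and no other factor vanishes.
Hence a pole whose order is the multiplicity, 1.


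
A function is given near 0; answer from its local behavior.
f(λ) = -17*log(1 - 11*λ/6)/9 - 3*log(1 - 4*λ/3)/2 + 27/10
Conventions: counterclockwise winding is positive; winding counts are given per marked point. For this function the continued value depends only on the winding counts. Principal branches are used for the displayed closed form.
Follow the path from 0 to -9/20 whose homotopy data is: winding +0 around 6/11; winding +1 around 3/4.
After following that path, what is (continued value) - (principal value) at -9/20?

Continued minus principal equals -(3)*pi*i.

The rational part is single-valued and drops out of the difference; each branch term changes only by its own monodromy.
(-3/2)*log(1 - λ/(3/4)): each positive loop around 3/4 adds 2*pi*i to the log, so winding +1 contributes (-3/2)*(1)*2*pi*i = -(3)*pi*i.
(-17/9)*log(1 - λ/(6/11)): winding 0 around 6/11, so this term returns to its principal value, contribution 0.
Summing the contributions at λ = -9/20 gives -(3)*pi*i.


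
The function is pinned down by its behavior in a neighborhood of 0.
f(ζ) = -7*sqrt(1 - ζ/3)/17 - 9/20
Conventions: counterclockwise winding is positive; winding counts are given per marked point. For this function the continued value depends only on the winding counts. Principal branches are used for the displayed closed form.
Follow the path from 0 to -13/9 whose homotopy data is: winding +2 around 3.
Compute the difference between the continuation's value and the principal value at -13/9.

Continued minus principal equals 0.

The rational part is single-valued and drops out of the difference; each branch term changes only by its own monodromy.
(-7/17)*sqrt(1 - ζ/(3)): winding +2 is even, the square root returns to the same sheet, contribution 0.
Summing the contributions at ζ = -13/9 gives 0.


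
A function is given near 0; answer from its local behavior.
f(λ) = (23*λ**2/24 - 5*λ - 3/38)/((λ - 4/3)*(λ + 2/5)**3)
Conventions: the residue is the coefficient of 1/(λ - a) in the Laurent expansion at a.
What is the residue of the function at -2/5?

At the order-3 pole -2/5 set g(λ) = (λ - (-2/5))^3*f(λ) = (23*λ**2/24 - 5*λ - 3/38)/(λ - 4/3).
Order-3 pole: residue = g''(a)/2; g''(-2/5) = 646625/333944, so the residue is 646625/667888.

The residue is 646625/667888.


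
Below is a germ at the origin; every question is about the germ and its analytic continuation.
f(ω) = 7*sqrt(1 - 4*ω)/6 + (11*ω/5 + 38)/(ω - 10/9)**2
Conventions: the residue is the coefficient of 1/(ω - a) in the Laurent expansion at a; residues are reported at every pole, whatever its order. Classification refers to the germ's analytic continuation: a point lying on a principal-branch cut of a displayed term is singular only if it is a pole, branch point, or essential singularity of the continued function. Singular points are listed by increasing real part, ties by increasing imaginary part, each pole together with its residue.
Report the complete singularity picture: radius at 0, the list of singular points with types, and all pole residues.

Denominator factor (ω - 10/9)^2: pole of order 2 at 10/9, modulus 10/9.
Branch term (7/6)*sqrt(1 - ω/(1/4)): its argument vanishes at ω = 1/4, a square-root branch point, modulus 1/4.
The radius of convergence is the smallest modulus among the singular points: 1/4.
The branch term is analytic at 10/9 and contributes nothing to the residue; only the rational part matters.
At the order-2 pole 10/9 set g(ω) = (ω - (10/9))^2*(rational part) = 11*ω/5 + 38.
Order-2 pole: residue = g'(a); g'(10/9) = 11/5, so the residue is 11/5.
List the singular points by increasing real part (a conjugate pair: the negative imaginary part first).

Radius of convergence at 0: 1/4.
At 1/4: an algebraic (square-root) branch point.
At 10/9: a pole of order 2; residue 11/5.


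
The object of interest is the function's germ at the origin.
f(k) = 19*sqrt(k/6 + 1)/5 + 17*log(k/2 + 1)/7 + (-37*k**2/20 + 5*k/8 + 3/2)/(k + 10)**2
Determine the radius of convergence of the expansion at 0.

Denominator factor (k + 10)^2: pole of order 2 at -10, modulus 10.
Branch term (19/5)*sqrt(1 - k/(-6)): its argument vanishes at k = -6, a square-root branch point, modulus 6.
Branch term (17/7)*log(1 - k/(-2)): its argument vanishes at k = -2, a logarithmic branch point, modulus 2.
The radius of convergence is the smallest modulus among the singular points: 2.

The radius of convergence is 2.


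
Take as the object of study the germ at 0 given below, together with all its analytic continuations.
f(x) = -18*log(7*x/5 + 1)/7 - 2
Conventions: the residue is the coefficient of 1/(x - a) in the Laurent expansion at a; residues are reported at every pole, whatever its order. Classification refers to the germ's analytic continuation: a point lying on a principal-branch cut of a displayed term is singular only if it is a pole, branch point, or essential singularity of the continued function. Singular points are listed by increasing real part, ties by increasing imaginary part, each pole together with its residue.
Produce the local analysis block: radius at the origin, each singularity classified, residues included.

Branch term (-18/7)*log(1 - x/(-5/7)): its argument vanishes at x = -5/7, a logarithmic branch point, modulus 5/7.
The radius of convergence is the smallest modulus among the singular points: 5/7.

Radius of convergence at 0: 5/7.
At -5/7: a logarithmic branch point.


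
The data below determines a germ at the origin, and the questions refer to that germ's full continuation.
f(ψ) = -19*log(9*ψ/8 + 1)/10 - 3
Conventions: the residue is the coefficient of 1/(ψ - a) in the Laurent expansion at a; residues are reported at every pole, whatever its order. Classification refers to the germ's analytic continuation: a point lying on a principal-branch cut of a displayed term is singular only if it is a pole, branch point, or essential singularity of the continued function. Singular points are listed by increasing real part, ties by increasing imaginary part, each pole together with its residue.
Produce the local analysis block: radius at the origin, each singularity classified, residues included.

Radius of convergence at 0: 8/9.
At -8/9: a logarithmic branch point.

Branch term (-19/10)*log(1 - ψ/(-8/9)): its argument vanishes at ψ = -8/9, a logarithmic branch point, modulus 8/9.
The radius of convergence is the smallest modulus among the singular points: 8/9.


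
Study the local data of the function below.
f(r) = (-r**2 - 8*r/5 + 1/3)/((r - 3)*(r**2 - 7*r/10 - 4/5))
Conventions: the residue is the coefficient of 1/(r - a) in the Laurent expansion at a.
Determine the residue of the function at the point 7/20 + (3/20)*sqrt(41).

The residue is 221/366 + (3295/45018)*sqrt(41).

The factor r**2 - 7*r/10 - 4/5 splits as (r - a)(r - a') with a = 7/20 + (3/20)*sqrt(41), a' = 7/20 - (3/20)*sqrt(41). At the order-1 pole a set g(r) = (r - a)*f(r) = [(-r**2 - 8*r/5 + 1/3)/(r - 3)] / (r - a').
Simple pole: residue = g(a) at a = 7/20 + (3/20)*sqrt(41), which is 221/366 + (3295/45018)*sqrt(41).


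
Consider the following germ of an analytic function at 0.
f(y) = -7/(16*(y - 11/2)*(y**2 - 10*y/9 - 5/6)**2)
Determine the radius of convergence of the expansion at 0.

Denominator factor (y - 11/2): pole of order 1 at 11/2, modulus 11/2.
Denominator factor (y**2 - 10*y/9 - 5/6)^2: discriminant 370/81, real irrational roots 5/9 + (1/18)*sqrt(370) and 5/9 - (1/18)*sqrt(370); poles of order 2, moduli 5/9 + (1/18)*sqrt(370) and -5/9 + (1/18)*sqrt(370).
The radius of convergence is the smallest modulus among the singular points: -5/9 + (1/18)*sqrt(370).

The radius of convergence is -5/9 + (1/18)*sqrt(370).


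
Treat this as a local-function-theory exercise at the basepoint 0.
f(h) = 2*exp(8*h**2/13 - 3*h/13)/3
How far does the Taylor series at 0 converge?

The factor exp(8*h**2/13 - 3*h/13) is entire and contributes no finite singular point.
The polynomial part has no poles.
No finite singular points: the Taylor series at 0 converges everywhere.

The radius of convergence is infinite.


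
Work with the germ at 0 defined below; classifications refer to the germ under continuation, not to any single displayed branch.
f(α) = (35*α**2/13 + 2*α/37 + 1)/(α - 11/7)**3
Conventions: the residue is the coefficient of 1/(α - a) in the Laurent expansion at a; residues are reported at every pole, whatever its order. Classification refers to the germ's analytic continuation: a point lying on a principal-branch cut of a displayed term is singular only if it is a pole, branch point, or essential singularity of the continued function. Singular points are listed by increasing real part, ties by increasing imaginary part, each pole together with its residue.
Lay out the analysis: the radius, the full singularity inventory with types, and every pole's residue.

Radius of convergence at 0: 11/7.
At 11/7: a pole of order 3; residue 35/13.

Denominator factor (α - 11/7)^3: pole of order 3 at 11/7, modulus 11/7.
The radius of convergence is the smallest modulus among the singular points: 11/7.
At the order-3 pole 11/7 set g(α) = (α - (11/7))^3*f(α) = 35*α**2/13 + 2*α/37 + 1.
Order-3 pole: residue = g''(a)/2; g''(11/7) = 70/13, so the residue is 35/13.


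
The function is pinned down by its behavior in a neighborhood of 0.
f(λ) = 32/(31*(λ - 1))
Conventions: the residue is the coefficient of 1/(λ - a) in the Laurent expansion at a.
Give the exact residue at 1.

The residue is 32/31.

At the order-1 pole 1 set g(λ) = (λ - (1))*f(λ) = 32/31.
Simple pole: residue = g(a) at a = 1, which is 32/31.


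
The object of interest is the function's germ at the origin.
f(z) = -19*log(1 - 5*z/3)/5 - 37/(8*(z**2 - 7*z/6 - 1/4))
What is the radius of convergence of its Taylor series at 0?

Denominator factor (z**2 - 7*z/6 - 1/4): discriminant 85/36, real irrational roots 7/12 + (1/12)*sqrt(85) and 7/12 - (1/12)*sqrt(85); poles of order 1, moduli 7/12 + (1/12)*sqrt(85) and -7/12 + (1/12)*sqrt(85).
Branch term (-19/5)*log(1 - z/(3/5)): its argument vanishes at z = 3/5, a logarithmic branch point, modulus 3/5.
The radius of convergence is the smallest modulus among the singular points: -7/12 + (1/12)*sqrt(85).

The radius of convergence is -7/12 + (1/12)*sqrt(85).


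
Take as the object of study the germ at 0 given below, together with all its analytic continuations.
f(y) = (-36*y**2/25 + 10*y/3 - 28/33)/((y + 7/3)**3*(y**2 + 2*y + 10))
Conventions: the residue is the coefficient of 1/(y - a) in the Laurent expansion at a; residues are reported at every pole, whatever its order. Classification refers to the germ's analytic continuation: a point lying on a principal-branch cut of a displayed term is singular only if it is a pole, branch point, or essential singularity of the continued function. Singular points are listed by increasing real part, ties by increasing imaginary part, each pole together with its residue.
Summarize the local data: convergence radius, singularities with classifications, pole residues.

Radius of convergence at 0: 7/3.
At -7/3: a pole of order 3; residue 3317778/22816825.
At (-1) - (3)*i: a pole of order 1; residue (-1658889/22816825) - (15096447/250985075)*i.
At (-1) + (3)*i: a pole of order 1; residue (-1658889/22816825) + (15096447/250985075)*i.

Denominator factor (y + 7/3)^3: pole of order 3 at -7/3, modulus 7/3.
Denominator factor (y**2 + 2*y + 10): discriminant -36, complex-conjugate roots (-1) + (3)*i and (-1) - (3)*i; poles of order 1, moduli sqrt(10) and sqrt(10).
The radius of convergence is the smallest modulus among the singular points: 7/3.
At the order-3 pole -7/3 set g(y) = (y - (-7/3))^3*f(y) = (-36*y**2/25 + 10*y/3 - 28/33)/(y**2 + 2*y + 10).
Order-3 pole: residue = g''(a)/2; g''(-7/3) = 6635556/22816825, so the residue is 3317778/22816825.
The factor y**2 + 2*y + 10 splits as (y - a)(y - a') with a = (-1) - (3)*i, a' = (-1) + (3)*i. At the order-1 pole a set g(y) = (y - a)*f(y) = [(-36*y**2/25 + 10*y/3 - 28/33)/(y + 7/3)**3] / (y - a').
Simple pole: residue = g(a) at a = (-1) - (3)*i, which is (-1658889/22816825) - (15096447/250985075)*i.
The factor y**2 + 2*y + 10 splits as (y - a)(y - a') with a = (-1) + (3)*i, a' = (-1) - (3)*i. At the order-1 pole a set g(y) = (y - a)*f(y) = [(-36*y**2/25 + 10*y/3 - 28/33)/(y + 7/3)**3] / (y - a').
Simple pole: residue = g(a) at a = (-1) + (3)*i, which is (-1658889/22816825) + (15096447/250985075)*i.
List the singular points by increasing real part (a conjugate pair: the negative imaginary part first).


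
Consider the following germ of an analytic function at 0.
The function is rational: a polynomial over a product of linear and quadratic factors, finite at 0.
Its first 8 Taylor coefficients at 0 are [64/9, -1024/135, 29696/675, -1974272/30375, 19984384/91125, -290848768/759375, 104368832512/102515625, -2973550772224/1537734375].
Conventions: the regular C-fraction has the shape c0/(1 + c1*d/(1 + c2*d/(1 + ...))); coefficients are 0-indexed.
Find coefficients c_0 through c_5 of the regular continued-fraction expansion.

Taylor coefficients (read off): a_0 = 64/9, a_1 = -1024/135, a_2 = 29696/675, a_3 = -1974272/30375, a_4 = 19984384/91125, a_5 = -290848768/759375.
c0 = a_0 = 64/9. Peel one level at a time: if S = 1 + c*d/S' with S'(0) = 1, then c is the d-coefficient of S and S' = c*d/(S - 1).
S_1 = c0/f = 1 + (16/15)*d + (-1136/225)*d^2 + ...; c1 = 16/15.
S_2 = c1*d/(S_1 - 1) = 1 + (71/15)*d + (5641/225)*d^2 + ...; c2 = 71/15.
S_3 = c2*d/(S_2 - 1) = 1 + (-5641/1065)*d + (8700/5041)*d^2 + ...; c3 = -5641/1065.
S_4 = c3*d/(S_3 - 1) = 1 + (130500/400511)*d + (-7230000/31820881)*d^2 + ...; c4 = 130500/400511.
S_5 = c4*d/(S_4 - 1) = 1 + (342220/490767)*d + ...; c5 = 342220/490767.

The regular C-fraction coefficients are [64/9, 16/15, 71/15, -5641/1065, 130500/400511, 342220/490767].


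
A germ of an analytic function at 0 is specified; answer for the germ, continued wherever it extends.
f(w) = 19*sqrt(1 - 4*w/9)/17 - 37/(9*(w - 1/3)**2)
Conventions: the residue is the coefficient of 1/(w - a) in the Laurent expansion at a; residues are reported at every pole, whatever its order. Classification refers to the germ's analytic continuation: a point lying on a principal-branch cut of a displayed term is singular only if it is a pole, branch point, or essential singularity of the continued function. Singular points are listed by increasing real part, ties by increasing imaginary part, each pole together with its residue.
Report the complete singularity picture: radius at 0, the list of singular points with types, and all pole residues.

Radius of convergence at 0: 1/3.
At 1/3: a pole of order 2; residue 0.
At 9/4: an algebraic (square-root) branch point.

Denominator factor (w - 1/3)^2: pole of order 2 at 1/3, modulus 1/3.
Branch term (19/17)*sqrt(1 - w/(9/4)): its argument vanishes at w = 9/4, a square-root branch point, modulus 9/4.
The radius of convergence is the smallest modulus among the singular points: 1/3.
The branch term is analytic at 1/3 and contributes nothing to the residue; only the rational part matters.
At the order-2 pole 1/3 set g(w) = (w - (1/3))^2*(rational part) = -37/9.
Order-2 pole: residue = g'(a); g'(1/3) = 0, so the residue is 0.
List the singular points by increasing real part (a conjugate pair: the negative imaginary part first).


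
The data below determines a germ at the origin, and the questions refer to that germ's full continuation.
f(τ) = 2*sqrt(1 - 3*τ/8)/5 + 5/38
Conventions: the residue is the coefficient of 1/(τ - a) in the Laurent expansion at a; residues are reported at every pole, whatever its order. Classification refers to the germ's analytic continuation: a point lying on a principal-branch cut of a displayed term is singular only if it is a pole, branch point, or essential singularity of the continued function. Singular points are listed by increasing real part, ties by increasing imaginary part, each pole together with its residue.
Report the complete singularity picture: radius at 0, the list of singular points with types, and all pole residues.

Radius of convergence at 0: 8/3.
At 8/3: an algebraic (square-root) branch point.

Branch term (2/5)*sqrt(1 - τ/(8/3)): its argument vanishes at τ = 8/3, a square-root branch point, modulus 8/3.
The radius of convergence is the smallest modulus among the singular points: 8/3.


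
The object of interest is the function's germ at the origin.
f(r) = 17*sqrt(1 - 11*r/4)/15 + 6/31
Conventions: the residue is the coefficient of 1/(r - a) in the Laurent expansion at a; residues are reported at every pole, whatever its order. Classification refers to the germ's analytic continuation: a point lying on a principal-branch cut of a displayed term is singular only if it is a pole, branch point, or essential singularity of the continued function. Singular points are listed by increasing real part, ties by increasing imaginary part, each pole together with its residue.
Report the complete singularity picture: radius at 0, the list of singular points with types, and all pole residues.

Branch term (17/15)*sqrt(1 - r/(4/11)): its argument vanishes at r = 4/11, a square-root branch point, modulus 4/11.
The radius of convergence is the smallest modulus among the singular points: 4/11.

Radius of convergence at 0: 4/11.
At 4/11: an algebraic (square-root) branch point.


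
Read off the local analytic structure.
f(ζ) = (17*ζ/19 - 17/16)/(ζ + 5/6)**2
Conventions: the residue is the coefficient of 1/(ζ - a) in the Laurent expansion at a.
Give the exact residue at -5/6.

At the order-2 pole -5/6 set g(ζ) = (ζ - (-5/6))^2*f(ζ) = 17*ζ/19 - 17/16.
Order-2 pole: residue = g'(a); g'(-5/6) = 17/19, so the residue is 17/19.

The residue is 17/19.


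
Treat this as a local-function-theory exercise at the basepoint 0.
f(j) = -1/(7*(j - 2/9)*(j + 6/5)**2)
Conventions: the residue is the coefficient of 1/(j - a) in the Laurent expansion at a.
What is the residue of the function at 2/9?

At the order-1 pole 2/9 set g(j) = (j - (2/9))*f(j) = -1/(7*(j + 6/5)**2).
Simple pole: residue = g(a) at a = 2/9, which is -2025/28672.

The residue is -2025/28672.


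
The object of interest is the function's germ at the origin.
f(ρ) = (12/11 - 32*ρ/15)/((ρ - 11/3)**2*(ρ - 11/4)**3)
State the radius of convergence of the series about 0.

Denominator factor (ρ - 11/4)^3: pole of order 3 at 11/4, modulus 11/4.
Denominator factor (ρ - 11/3)^2: pole of order 2 at 11/3, modulus 11/3.
The radius of convergence is the smallest modulus among the singular points: 11/4.

The radius of convergence is 11/4.


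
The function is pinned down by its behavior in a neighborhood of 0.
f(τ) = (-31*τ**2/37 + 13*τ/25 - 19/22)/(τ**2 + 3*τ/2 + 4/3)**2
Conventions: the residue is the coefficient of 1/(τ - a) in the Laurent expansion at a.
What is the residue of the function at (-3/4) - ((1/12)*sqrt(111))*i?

The factor τ**2 + 3*τ/2 + 4/3 splits as (τ - a)(τ - a') with a = (-3/4) - ((1/12)*sqrt(111))*i, a' = (-3/4) + ((1/12)*sqrt(111))*i. At the order-2 pole a set g(τ) = (τ - a)^2*f(τ) = [-31*τ**2/37 + 13*τ/25 - 19/22] / (τ - a')^2.
Order-2 pole: residue = g'(a); g'((-3/4) - ((1/12)*sqrt(111))*i) = -((1157876/13929575)*sqrt(111))*i, so the residue is -((1157876/13929575)*sqrt(111))*i.

The residue is -((1157876/13929575)*sqrt(111))*i.


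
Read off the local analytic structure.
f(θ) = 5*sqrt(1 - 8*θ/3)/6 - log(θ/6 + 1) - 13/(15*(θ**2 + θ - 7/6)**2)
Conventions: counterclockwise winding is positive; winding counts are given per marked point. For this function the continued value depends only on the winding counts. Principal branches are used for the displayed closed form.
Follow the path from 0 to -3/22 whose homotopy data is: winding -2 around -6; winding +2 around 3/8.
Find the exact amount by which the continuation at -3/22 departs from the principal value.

Continued minus principal equals (4)*pi*i.

The rational part is single-valued and drops out of the difference; each branch term changes only by its own monodromy.
(5/6)*sqrt(1 - θ/(3/8)): winding +2 is even, the square root returns to the same sheet, contribution 0.
(-1)*log(1 - θ/(-6)): each positive loop around -6 adds 2*pi*i to the log, so winding -2 contributes (-1)*(-2)*2*pi*i = (4)*pi*i.
Summing the contributions at θ = -3/22 gives (4)*pi*i.


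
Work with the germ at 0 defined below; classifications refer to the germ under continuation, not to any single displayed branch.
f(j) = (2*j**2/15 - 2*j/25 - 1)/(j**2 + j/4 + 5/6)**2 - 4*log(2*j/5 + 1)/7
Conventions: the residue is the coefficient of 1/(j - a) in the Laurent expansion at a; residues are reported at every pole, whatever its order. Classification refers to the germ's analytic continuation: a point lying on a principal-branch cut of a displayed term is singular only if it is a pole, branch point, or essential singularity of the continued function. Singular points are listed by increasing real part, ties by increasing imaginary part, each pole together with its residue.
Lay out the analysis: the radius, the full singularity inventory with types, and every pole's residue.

Radius of convergence at 0: (1/6)*sqrt(30).
At -5/2: a logarithmic branch point.
At (-1/8) - ((1/24)*sqrt(471))*i: a pole of order 2; residue -((25312/1848675)*sqrt(471))*i.
At (-1/8) + ((1/24)*sqrt(471))*i: a pole of order 2; residue ((25312/1848675)*sqrt(471))*i.

Denominator factor (j**2 + j/4 + 5/6)^2: discriminant -157/48, complex-conjugate roots (-1/8) + ((1/24)*sqrt(471))*i and (-1/8) - ((1/24)*sqrt(471))*i; poles of order 2, moduli (1/6)*sqrt(30) and (1/6)*sqrt(30).
Branch term (-4/7)*log(1 - j/(-5/2)): its argument vanishes at j = -5/2, a logarithmic branch point, modulus 5/2.
The radius of convergence is the smallest modulus among the singular points: (1/6)*sqrt(30).
The branch term is analytic at (-1/8) - ((1/24)*sqrt(471))*i and contributes nothing to the residue; only the rational part matters.
The factor j**2 + j/4 + 5/6 splits as (j - a)(j - a') with a = (-1/8) - ((1/24)*sqrt(471))*i, a' = (-1/8) + ((1/24)*sqrt(471))*i. At the order-2 pole a set g(j) = (j - a)^2*(rational part) = [2*j**2/15 - 2*j/25 - 1] / (j - a')^2.
Order-2 pole: residue = g'(a); g'((-1/8) - ((1/24)*sqrt(471))*i) = -((25312/1848675)*sqrt(471))*i, so the residue is -((25312/1848675)*sqrt(471))*i.
The branch term is analytic at (-1/8) + ((1/24)*sqrt(471))*i and contributes nothing to the residue; only the rational part matters.
The factor j**2 + j/4 + 5/6 splits as (j - a)(j - a') with a = (-1/8) + ((1/24)*sqrt(471))*i, a' = (-1/8) - ((1/24)*sqrt(471))*i. At the order-2 pole a set g(j) = (j - a)^2*(rational part) = [2*j**2/15 - 2*j/25 - 1] / (j - a')^2.
Order-2 pole: residue = g'(a); g'((-1/8) + ((1/24)*sqrt(471))*i) = ((25312/1848675)*sqrt(471))*i, so the residue is ((25312/1848675)*sqrt(471))*i.
List the singular points by increasing real part (a conjugate pair: the negative imaginary part first).


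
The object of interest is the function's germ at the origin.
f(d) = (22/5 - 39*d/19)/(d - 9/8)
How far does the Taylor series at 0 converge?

The radius of convergence is 9/8.

Denominator factor (d - 9/8): pole of order 1 at 9/8, modulus 9/8.
The radius of convergence is the smallest modulus among the singular points: 9/8.


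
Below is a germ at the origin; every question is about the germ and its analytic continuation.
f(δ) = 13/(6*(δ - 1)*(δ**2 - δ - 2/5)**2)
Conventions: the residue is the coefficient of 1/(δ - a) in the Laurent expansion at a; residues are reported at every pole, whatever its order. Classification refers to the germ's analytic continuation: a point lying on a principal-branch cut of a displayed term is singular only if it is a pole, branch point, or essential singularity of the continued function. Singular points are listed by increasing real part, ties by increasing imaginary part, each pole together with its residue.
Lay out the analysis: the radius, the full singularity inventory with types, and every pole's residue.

Radius of convergence at 0: -1/2 + (1/10)*sqrt(65).
At 1/2 - (1/10)*sqrt(65): a pole of order 2; residue -325/48 + (425/624)*sqrt(65).
At 1: a pole of order 1; residue 325/24.
At 1/2 + (1/10)*sqrt(65): a pole of order 2; residue -325/48 - (425/624)*sqrt(65).

Denominator factor (δ - 1): pole of order 1 at 1, modulus 1.
Denominator factor (δ**2 - δ - 2/5)^2: discriminant 13/5, real irrational roots 1/2 + (1/10)*sqrt(65) and 1/2 - (1/10)*sqrt(65); poles of order 2, moduli 1/2 + (1/10)*sqrt(65) and -1/2 + (1/10)*sqrt(65).
The radius of convergence is the smallest modulus among the singular points: -1/2 + (1/10)*sqrt(65).
The factor δ**2 - δ - 2/5 splits as (δ - a)(δ - a') with a = 1/2 - (1/10)*sqrt(65), a' = 1/2 + (1/10)*sqrt(65). At the order-2 pole a set g(δ) = (δ - a)^2*f(δ) = [13/(6*(δ - 1))] / (δ - a')^2.
Order-2 pole: residue = g'(a); g'(1/2 - (1/10)*sqrt(65)) = -325/48 + (425/624)*sqrt(65), so the residue is -325/48 + (425/624)*sqrt(65).
At the order-1 pole 1 set g(δ) = (δ - (1))*f(δ) = 13/(6*(δ**2 - δ - 2/5)**2).
Simple pole: residue = g(a) at a = 1, which is 325/24.
The factor δ**2 - δ - 2/5 splits as (δ - a)(δ - a') with a = 1/2 + (1/10)*sqrt(65), a' = 1/2 - (1/10)*sqrt(65). At the order-2 pole a set g(δ) = (δ - a)^2*f(δ) = [13/(6*(δ - 1))] / (δ - a')^2.
Order-2 pole: residue = g'(a); g'(1/2 + (1/10)*sqrt(65)) = -325/48 - (425/624)*sqrt(65), so the residue is -325/48 - (425/624)*sqrt(65).
List the singular points by increasing real part (a conjugate pair: the negative imaginary part first).


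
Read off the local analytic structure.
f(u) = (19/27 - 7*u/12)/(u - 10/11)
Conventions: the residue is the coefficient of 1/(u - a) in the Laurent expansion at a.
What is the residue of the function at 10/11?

At the order-1 pole 10/11 set g(u) = (u - (10/11))*f(u) = 19/27 - 7*u/12.
Simple pole: residue = g(a) at a = 10/11, which is 103/594.

The residue is 103/594.


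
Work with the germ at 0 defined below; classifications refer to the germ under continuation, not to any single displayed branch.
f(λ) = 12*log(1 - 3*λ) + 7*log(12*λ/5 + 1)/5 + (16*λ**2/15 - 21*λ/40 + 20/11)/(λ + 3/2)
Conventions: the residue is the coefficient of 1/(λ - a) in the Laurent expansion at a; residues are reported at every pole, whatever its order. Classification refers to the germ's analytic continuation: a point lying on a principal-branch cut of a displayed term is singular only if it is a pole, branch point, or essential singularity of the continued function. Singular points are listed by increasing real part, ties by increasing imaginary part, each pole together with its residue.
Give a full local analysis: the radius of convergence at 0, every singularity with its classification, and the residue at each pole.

Denominator factor (λ + 3/2): pole of order 1 at -3/2, modulus 3/2.
Branch term (12)*log(1 - λ/(1/3)): its argument vanishes at λ = 1/3, a logarithmic branch point, modulus 1/3.
Branch term (7/5)*log(1 - λ/(-5/12)): its argument vanishes at λ = -5/12, a logarithmic branch point, modulus 5/12.
The radius of convergence is the smallest modulus among the singular points: 1/3.
The branch terms are analytic at -3/2 and contribute nothing to the residue; only the rational part matters.
At the order-1 pole -3/2 set g(λ) = (λ - (-3/2))*(rational part) = 16*λ**2/15 - 21*λ/40 + 20/11.
Simple pole: residue = g(a) at a = -3/2, which is 881/176.
List the singular points by increasing real part (a conjugate pair: the negative imaginary part first).

Radius of convergence at 0: 1/3.
At -3/2: a pole of order 1; residue 881/176.
At -5/12: a logarithmic branch point.
At 1/3: a logarithmic branch point.
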